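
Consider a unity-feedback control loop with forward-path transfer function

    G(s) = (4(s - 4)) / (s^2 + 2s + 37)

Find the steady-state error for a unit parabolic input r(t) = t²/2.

e_ss = ∞

G(s) has no poles at the origin.
This is a Type 0 system; Ka = lim_{s→0} s^2·G(s) = 0, so the steady-state error for a parabola input is infinite.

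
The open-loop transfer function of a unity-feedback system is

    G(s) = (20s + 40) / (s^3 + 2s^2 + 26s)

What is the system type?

Factor s from the denominator: s^3 + 2s^2 + 26s = s·(s^2 + 2s + 26).
There is 1 pole at the origin, so the system is Type 1.

Type 1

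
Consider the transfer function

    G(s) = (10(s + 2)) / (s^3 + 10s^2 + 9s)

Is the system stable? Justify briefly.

marginally stable

The denominator s^3 + 10s^2 + 9s factors as s(s + 9)(s + 1), giving poles at s = 0, -9, -1.
Since the simple pole(s) at s = 0 lie on the jω-axis with none in the right half-plane, the system is marginally stable.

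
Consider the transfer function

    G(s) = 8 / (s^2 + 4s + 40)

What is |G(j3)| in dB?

Substitute s = j3: numerator = 8, denominator = 31 + j12.
|G(j3)| = |8| / |31 + j12| = 8 / 33.242 ≈ 0.2407.
In decibels: 20·log₁₀(0.2407) ≈ -12.4 dB.

|G(j3)|_dB ≈ -12.4 dB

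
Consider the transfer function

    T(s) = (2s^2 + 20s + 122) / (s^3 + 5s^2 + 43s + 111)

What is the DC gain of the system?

Set s = 0: T(0) = (122) / (111) = 122/111.

T(0) = 122/111 ≈ 1.099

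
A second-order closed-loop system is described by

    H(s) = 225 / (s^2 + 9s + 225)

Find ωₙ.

ωₙ = 15 rad/s

Compare the denominator to the standard form s^2 + 2ζωₙs + ωₙ².
ωₙ² = 225, so ωₙ = 15 rad/s.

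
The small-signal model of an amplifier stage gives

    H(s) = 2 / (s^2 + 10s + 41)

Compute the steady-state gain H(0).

H(0) = 2/41 ≈ 0.04878

Set s = 0: H(0) = (2) / (41) = 2/41.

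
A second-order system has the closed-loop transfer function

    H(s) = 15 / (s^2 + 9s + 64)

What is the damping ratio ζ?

ζ = 0.5625

Compare the denominator to the standard form s^2 + 2ζωₙs + ωₙ².
ωₙ² = 64, so ωₙ = 8 rad/s.
2ζωₙ = 9, so ζ = 9/(2·8) = 0.5625.
With ζ = 0.5625 the response is underdamped.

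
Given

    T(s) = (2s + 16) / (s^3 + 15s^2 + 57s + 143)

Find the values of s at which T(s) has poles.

s = -2 + 3j, -2 - 3j, -11

The poles are the roots of the denominator s^3 + 15s^2 + 57s + 143 = 0.
Trying s = -11: the polynomial evaluates to 0, so (s + 11) is a factor.
Dividing out leaves s^2 + 4s + 13 = 0.
The quadratic formula then gives s = -2 ± 3j.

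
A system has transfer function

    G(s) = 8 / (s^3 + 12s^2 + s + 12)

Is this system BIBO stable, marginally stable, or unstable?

marginally stable

The denominator s^3 + 12s^2 + s + 12 factors as (s^2 + 1)(s + 12), giving poles at s = j, -j, -12.
Since the simple pole(s) at s = ±j lie on the jω-axis with none in the right half-plane, the system is marginally stable.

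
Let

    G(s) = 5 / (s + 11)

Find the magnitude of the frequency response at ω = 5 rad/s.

|G(j5)| ≈ 0.4138

Substitute s = j5: numerator = 5, denominator = 11 + j5.
|G(j5)| = |5| / |11 + j5| = 5 / 12.083 ≈ 0.4138.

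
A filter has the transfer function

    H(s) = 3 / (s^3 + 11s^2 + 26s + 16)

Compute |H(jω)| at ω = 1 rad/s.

Substitute s = j1: numerator = 3, denominator = 5 + j25.
|H(j1)| = |3| / |5 + j25| = 3 / 25.495 ≈ 0.1177.

|H(j1)| ≈ 0.1177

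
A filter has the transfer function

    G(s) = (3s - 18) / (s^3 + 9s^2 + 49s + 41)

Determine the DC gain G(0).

G(0) = -18/41 ≈ -0.4390

Set s = 0: G(0) = (-18) / (41) = -18/41.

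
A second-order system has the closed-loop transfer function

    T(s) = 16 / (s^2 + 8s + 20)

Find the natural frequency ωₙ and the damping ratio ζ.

ωₙ ≈ 4.472 rad/s, ζ ≈ 0.8944

Compare the denominator to the standard form s^2 + 2ζωₙs + ωₙ².
ωₙ² = 20, so ωₙ = √20 ≈ 4.472 rad/s.
2ζωₙ = 8, so ζ = 8/(2·√20) ≈ 0.8944.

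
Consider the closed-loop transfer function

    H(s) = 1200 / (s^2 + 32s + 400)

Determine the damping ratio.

ζ = 0.8

Compare the denominator to the standard form s^2 + 2ζωₙs + ωₙ².
ωₙ² = 400, so ωₙ = 20 rad/s.
2ζωₙ = 32, so ζ = 32/(2·20) = 0.8.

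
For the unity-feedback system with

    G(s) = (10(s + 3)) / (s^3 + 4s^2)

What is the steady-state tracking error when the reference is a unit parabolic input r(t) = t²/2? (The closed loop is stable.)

e_ss = 0.1333

G(s) has 2 poles at the origin.
This is a Type 2 system. Ka = lim_{s→0} s^2·G(s) = 30/4 = 15/2.
e_ss = 1/Ka = 1/(15/2) = 2/15 ≈ 0.1333.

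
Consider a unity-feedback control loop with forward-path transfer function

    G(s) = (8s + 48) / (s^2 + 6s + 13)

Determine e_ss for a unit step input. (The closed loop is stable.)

e_ss = 0.2131

G(s) has no poles at the origin.
This is a Type 0 system. Kp = lim_{s→0} G(s) = 48/13.
e_ss = 1/(1 + Kp) = 1/(1 + 48/13) = 13/61 ≈ 0.2131.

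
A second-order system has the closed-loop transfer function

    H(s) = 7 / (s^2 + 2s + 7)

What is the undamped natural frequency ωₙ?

ωₙ ≈ 2.646 rad/s

Compare the denominator to the standard form s^2 + 2ζωₙs + ωₙ².
ωₙ² = 7, so ωₙ = √7 ≈ 2.646 rad/s.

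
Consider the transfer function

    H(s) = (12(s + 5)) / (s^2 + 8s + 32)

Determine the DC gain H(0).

Set s = 0: H(0) = (60) / (32) = 15/8.

H(0) = 15/8 ≈ 1.875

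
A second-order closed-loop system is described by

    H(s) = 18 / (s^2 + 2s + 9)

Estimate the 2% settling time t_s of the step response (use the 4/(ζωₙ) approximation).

t_s ≈ 4 s

Comparing s^2 + 2s + 9 to s^2 + 2ζωₙs + ωₙ²: ωₙ = 3 rad/s and ζ = 2/(2·3) ≈ 0.3333.
ζωₙ = 2/2 = 1, so t_s ≈ 4/(ζωₙ) = 4/1 = 4 s.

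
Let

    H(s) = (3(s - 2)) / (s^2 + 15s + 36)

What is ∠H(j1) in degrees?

At s = j1: numerator = -6 + j3, denominator = 35 + j15.
∠H = ∠num − ∠den = 153.43° − (23.199°) = 130.2°.

∠H(j1) ≈ 130.2°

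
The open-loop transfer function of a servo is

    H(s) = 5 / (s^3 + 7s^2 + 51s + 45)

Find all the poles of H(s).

The poles are the roots of the denominator s^3 + 7s^2 + 51s + 45 = 0.
Trying s = -1: the polynomial evaluates to 0, so (s + 1) is a factor.
Dividing out leaves s^2 + 6s + 45 = 0.
The quadratic formula then gives s = -3 ± 6j.

s = -3 ± 6j, -1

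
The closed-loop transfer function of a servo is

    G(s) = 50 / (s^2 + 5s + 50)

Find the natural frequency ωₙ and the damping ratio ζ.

ωₙ ≈ 7.071 rad/s, ζ ≈ 0.3536

Compare the denominator to the standard form s^2 + 2ζωₙs + ωₙ².
ωₙ² = 50, so ωₙ = √50 ≈ 7.071 rad/s.
2ζωₙ = 5, so ζ = 5/(2·√50) ≈ 0.3536.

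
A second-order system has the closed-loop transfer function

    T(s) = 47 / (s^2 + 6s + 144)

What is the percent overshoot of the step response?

%OS ≈ 44.4%

Comparing s^2 + 6s + 144 to s^2 + 2ζωₙs + ωₙ²: ωₙ = 12 rad/s and ζ = 6/(2·12) = 0.25.
%OS = 100·exp(−πζ/√(1−ζ²)) = 100·exp(−π·0.25/√(1−0.25²)) ≈ 44.4%.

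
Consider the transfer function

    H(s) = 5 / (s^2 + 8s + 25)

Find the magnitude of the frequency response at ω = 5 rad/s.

|H(j5)| = 0.1250

Substitute s = j5: numerator = 5, denominator = j40.
|H(j5)| = |5| / |j40| = 5 / 40 = 0.1250.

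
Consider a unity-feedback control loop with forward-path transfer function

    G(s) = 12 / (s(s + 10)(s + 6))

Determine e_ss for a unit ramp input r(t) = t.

G(s) has one pole at the origin.
This is a Type 1 system. Kv = lim_{s→0} s·G(s) = 12/60 = 1/5.
e_ss = 1/Kv = 1/(1/5) = 5.

e_ss = 5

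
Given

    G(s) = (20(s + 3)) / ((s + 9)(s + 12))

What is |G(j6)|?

Substitute s = j6: numerator = 60 + j120, denominator = 72 + j126.
|G(j6)| = |60 + j120| / |72 + j126| = 134.16 / 145.12 ≈ 0.9245.

|G(j6)| ≈ 0.9245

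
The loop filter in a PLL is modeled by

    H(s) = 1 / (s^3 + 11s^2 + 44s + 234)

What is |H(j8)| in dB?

Substitute s = j8: numerator = 1, denominator = -470 - j160.
|H(j8)| = |1| / |-470 - j160| = 1 / 496.49 ≈ 0.002014.
In decibels: 20·log₁₀(0.002014) ≈ -53.9 dB.

|H(j8)|_dB ≈ -53.9 dB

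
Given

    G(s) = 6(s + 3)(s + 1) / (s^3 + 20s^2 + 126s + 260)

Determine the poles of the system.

The poles are the roots of the denominator s^3 + 20s^2 + 126s + 260 = 0.
Trying s = -10: the polynomial evaluates to 0, so (s + 10) is a factor.
Dividing out leaves s^2 + 10s + 26 = 0.
The quadratic formula then gives s = -5 ± 1j.

s = -5 + j, -5 - j, -10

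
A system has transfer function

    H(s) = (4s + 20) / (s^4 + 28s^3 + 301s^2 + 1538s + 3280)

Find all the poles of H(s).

The poles are the roots of the denominator s^4 + 28s^3 + 301s^2 + 1538s + 3280 = 0.
Trying s = -10: the polynomial evaluates to 0, so (s + 10) is a factor.
Dividing out leaves s^3 + 18s^2 + 121s + 328 = 0.
This factors further as (s + 8)(s^2 + 10s + 41) = 0.

s = -10, -8, -5 + 4j, -5 - 4j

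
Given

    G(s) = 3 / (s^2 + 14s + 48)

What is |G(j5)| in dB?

Substitute s = j5: numerator = 3, denominator = 23 + j70.
|G(j5)| = |3| / |23 + j70| = 3 / 73.682 ≈ 0.04072.
In decibels: 20·log₁₀(0.04072) ≈ -27.8 dB.

|G(j5)|_dB ≈ -27.8 dB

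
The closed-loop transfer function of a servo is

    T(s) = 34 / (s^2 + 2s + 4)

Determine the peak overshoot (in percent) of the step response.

Comparing s^2 + 2s + 4 to s^2 + 2ζωₙs + ωₙ²: ωₙ = 2 rad/s and ζ = 2/(2·2) = 0.5.
%OS = 100·exp(−πζ/√(1−ζ²)) = 100·exp(−π·0.5/√(1−0.5²)) ≈ 16.3%.

%OS ≈ 16.3%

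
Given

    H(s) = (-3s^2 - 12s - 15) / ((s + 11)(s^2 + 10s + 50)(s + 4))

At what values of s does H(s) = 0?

Set the numerator to zero: -3s^2 - 12s - 15 = 0, i.e. -3·(s^2 + 4s + 5) = 0.
Factoring: (s^2 + 4s + 5) = 0.

s = -2 + j, -2 - j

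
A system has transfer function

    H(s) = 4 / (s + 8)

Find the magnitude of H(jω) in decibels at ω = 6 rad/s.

|H(j6)|_dB ≈ -7.96 dB

Substitute s = j6: numerator = 4, denominator = 8 + j6.
|H(j6)| = |4| / |8 + j6| = 4 / 10 = 0.4000.
In decibels: 20·log₁₀(0.4000) ≈ -7.96 dB.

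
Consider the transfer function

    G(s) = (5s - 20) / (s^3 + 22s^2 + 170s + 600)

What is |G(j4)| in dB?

Substitute s = j4: numerator = -20 + j20, denominator = 248 + j616.
|G(j4)| = |-20 + j20| / |248 + j616| = 28.284 / 664.05 ≈ 0.04259.
In decibels: 20·log₁₀(0.04259) ≈ -27.4 dB.

|G(j4)|_dB ≈ -27.4 dB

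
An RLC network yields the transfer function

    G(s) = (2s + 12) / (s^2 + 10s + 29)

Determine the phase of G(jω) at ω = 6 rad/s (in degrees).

∠G(j6) ≈ -51.65°

At s = j6: numerator = 12 + j12, denominator = -7 + j60.
∠G = ∠num − ∠den = 45° − (96.654°) = -51.65°.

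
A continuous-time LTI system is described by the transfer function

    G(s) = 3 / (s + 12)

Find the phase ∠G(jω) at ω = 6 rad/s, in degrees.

∠G(j6) ≈ -26.57°

At s = j6: numerator = 3, denominator = 12 + j6.
∠G = ∠num − ∠den = 0° − (26.565°) = -26.57°.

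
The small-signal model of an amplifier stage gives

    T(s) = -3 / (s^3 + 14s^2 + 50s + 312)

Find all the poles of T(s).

s = -1 ± 5j, -12

The poles are the roots of the denominator s^3 + 14s^2 + 50s + 312 = 0.
Trying s = -12: the polynomial evaluates to 0, so (s + 12) is a factor.
Dividing out leaves s^2 + 2s + 26 = 0.
The quadratic formula then gives s = -1 ± 5j.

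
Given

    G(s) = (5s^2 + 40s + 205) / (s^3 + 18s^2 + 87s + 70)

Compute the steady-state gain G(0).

G(0) = 41/14 ≈ 2.929

Set s = 0: G(0) = (205) / (70) = 41/14.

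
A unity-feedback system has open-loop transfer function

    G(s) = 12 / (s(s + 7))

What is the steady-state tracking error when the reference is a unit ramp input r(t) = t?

G(s) has one pole at the origin.
This is a Type 1 system. Kv = lim_{s→0} s·G(s) = 12/7.
e_ss = 1/Kv = 1/(12/7) = 7/12 ≈ 0.5833.

e_ss = 0.5833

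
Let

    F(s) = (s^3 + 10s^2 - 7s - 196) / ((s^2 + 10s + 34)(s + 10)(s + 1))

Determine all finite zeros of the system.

Set the numerator to zero: s^3 + 10s^2 - 7s - 196 = 0.
Factoring: (s + 7)^2(s - 4) = 0.

s = -7, -7, 4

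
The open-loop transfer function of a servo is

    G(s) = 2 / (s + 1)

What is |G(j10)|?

Substitute s = j10: numerator = 2, denominator = 1 + j10.
|G(j10)| = |2| / |1 + j10| = 2 / 10.050 ≈ 0.1990.

|G(j10)| ≈ 0.1990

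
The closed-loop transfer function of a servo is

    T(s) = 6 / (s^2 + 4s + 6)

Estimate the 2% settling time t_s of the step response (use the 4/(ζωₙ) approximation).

Comparing s^2 + 4s + 6 to s^2 + 2ζωₙs + ωₙ²: ωₙ = √6 ≈ 2.449 rad/s and ζ = 4/(2·√6) ≈ 0.8165.
ζωₙ = 4/2 = 2, so t_s ≈ 4/(ζωₙ) = 4/2 = 2 s.

t_s ≈ 2 s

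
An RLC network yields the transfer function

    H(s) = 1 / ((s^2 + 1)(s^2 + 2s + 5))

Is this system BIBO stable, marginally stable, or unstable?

The poles can be read from the denominator factors: s = ±j, -1 ± 2j.
Since the simple pole(s) at s = ±j lie on the jω-axis with none in the right half-plane, the system is marginally stable.

marginally stable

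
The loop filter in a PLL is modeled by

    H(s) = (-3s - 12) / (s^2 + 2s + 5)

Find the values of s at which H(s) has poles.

The poles are the roots of the denominator s^2 + 2s + 5 = 0.
Using the quadratic formula: s = (-2 ± √(-16))/2 = -1 ± 2j.

s = -1 + 2j, -1 - 2j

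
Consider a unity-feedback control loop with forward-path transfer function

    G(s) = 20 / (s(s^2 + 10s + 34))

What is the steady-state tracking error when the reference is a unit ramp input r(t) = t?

e_ss = 1.700

G(s) has one pole at the origin.
This is a Type 1 system. Kv = lim_{s→0} s·G(s) = 20/34 = 10/17.
e_ss = 1/Kv = 1/(10/17) = 17/10 ≈ 1.700.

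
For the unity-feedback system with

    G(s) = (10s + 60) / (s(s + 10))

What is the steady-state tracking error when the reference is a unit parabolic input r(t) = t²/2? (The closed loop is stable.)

e_ss = ∞

G(s) has one pole at the origin.
This is a Type 1 system; Ka = lim_{s→0} s^2·G(s) = 0, so the steady-state error for a parabola input is infinite.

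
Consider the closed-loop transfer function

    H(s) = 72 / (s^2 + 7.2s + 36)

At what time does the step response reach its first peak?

t_p ≈ 0.6545 s

Comparing s^2 + 7.2s + 36 to s^2 + 2ζωₙs + ωₙ²: ωₙ = 6 rad/s and ζ = 7.2/(2·6) = 0.6.
ζωₙ = 7.2/2 = 3.6, so ω_d = ωₙ√(1−ζ²) = √(ωₙ² − (ζωₙ)²) = √(36 − 3.6²) = √23.04 = 4.800 rad/s.
t_p = π/ω_d = π/4.800 ≈ 0.6545 s.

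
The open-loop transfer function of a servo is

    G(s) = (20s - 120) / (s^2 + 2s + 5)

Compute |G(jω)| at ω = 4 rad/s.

|G(j4)| ≈ 10.60

Substitute s = j4: numerator = -120 + j80, denominator = -11 + j8.
|G(j4)| = |-120 + j80| / |-11 + j8| = 144.22 / 13.601 ≈ 10.60.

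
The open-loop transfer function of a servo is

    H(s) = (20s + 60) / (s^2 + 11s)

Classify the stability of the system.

marginally stable

The denominator s^2 + 11s factors as s(s + 11), giving poles at s = 0, -11.
Since the simple pole(s) at s = 0 lie on the jω-axis with none in the right half-plane, the system is marginally stable.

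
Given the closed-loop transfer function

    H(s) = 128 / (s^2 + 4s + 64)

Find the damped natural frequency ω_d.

Comparing s^2 + 4s + 64 to s^2 + 2ζωₙs + ωₙ²: ωₙ = 8 rad/s and ζ = 4/(2·8) = 0.25.
ζωₙ = 4/2 = 2, so ω_d = ωₙ√(1−ζ²) = √(ωₙ² − (ζωₙ)²) = √(64 − 2²) = √60 ≈ 7.746 rad/s.

ω_d ≈ 7.746 rad/s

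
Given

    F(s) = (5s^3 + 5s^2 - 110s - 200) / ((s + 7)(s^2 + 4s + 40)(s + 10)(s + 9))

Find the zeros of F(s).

Set the numerator to zero: 5s^3 + 5s^2 - 110s - 200 = 0, i.e. 5·(s^3 + s^2 - 22s - 40) = 0.
Factoring: (s + 2)(s + 4)(s - 5) = 0.

s = -2, -4, 5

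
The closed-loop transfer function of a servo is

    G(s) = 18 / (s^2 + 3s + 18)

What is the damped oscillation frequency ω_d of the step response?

Comparing s^2 + 3s + 18 to s^2 + 2ζωₙs + ωₙ²: ωₙ = √18 ≈ 4.243 rad/s and ζ = 3/(2·√18) ≈ 0.3536.
ζωₙ = 3/2 = 1.5, so ω_d = ωₙ√(1−ζ²) = √(ωₙ² − (ζωₙ)²) = √(18 − 1.5²) = √15.75 ≈ 3.969 rad/s.

ω_d ≈ 3.969 rad/s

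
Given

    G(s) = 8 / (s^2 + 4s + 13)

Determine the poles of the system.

s = -2 ± 3j

The poles are the roots of the denominator s^2 + 4s + 13 = 0.
Using the quadratic formula: s = (-4 ± √(-36))/2 = -2 ± 3j.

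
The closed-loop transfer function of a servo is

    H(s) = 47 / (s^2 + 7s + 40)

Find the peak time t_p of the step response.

Comparing s^2 + 7s + 40 to s^2 + 2ζωₙs + ωₙ²: ωₙ = √40 ≈ 6.325 rad/s and ζ = 7/(2·√40) ≈ 0.5534.
ζωₙ = 7/2 = 3.5, so ω_d = ωₙ√(1−ζ²) = √(ωₙ² − (ζωₙ)²) = √(40 − 3.5²) = √27.75 ≈ 5.268 rad/s.
t_p = π/ω_d = π/5.268 ≈ 0.5964 s.

t_p ≈ 0.5964 s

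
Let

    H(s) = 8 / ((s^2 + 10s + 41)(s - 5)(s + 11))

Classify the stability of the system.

unstable

The poles can be read from the denominator factors: s = -5 ± 4j, 5, -11.
Since the pole(s) at s = 5 lie in the right half-plane, the system is unstable.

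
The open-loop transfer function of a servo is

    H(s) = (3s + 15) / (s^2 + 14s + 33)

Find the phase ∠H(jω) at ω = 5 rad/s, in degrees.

At s = j5: numerator = 15 + j15, denominator = 8 + j70.
∠H = ∠num − ∠den = 45° − (83.480°) = -38.48°.

∠H(j5) ≈ -38.48°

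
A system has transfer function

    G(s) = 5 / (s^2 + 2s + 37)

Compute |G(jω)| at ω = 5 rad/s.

Substitute s = j5: numerator = 5, denominator = 12 + j10.
|G(j5)| = |5| / |12 + j10| = 5 / 15.620 ≈ 0.3201.

|G(j5)| ≈ 0.3201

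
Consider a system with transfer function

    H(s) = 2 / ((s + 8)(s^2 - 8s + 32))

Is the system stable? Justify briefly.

unstable

The poles can be read from the denominator factors: s = -8, 4 ± 4j.
Since the pole(s) at s = 4 + 4j, 4 - 4j lie in the right half-plane, the system is unstable.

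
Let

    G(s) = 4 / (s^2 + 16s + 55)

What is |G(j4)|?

|G(j4)| ≈ 0.05337

Substitute s = j4: numerator = 4, denominator = 39 + j64.
|G(j4)| = |4| / |39 + j64| = 4 / 74.947 ≈ 0.05337.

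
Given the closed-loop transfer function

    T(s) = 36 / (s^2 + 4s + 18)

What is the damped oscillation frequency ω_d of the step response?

ω_d ≈ 3.742 rad/s

Comparing s^2 + 4s + 18 to s^2 + 2ζωₙs + ωₙ²: ωₙ = √18 ≈ 4.243 rad/s and ζ = 4/(2·√18) ≈ 0.4714.
ζωₙ = 4/2 = 2, so ω_d = ωₙ√(1−ζ²) = √(ωₙ² − (ζωₙ)²) = √(18 − 2²) = √14 ≈ 3.742 rad/s.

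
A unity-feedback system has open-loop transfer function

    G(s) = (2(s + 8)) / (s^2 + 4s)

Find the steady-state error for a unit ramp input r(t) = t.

e_ss = 0.2500

G(s) has one pole at the origin.
This is a Type 1 system. Kv = lim_{s→0} s·G(s) = 16/4 = 4.
e_ss = 1/Kv = 1/(4) = 1/4 ≈ 0.2500.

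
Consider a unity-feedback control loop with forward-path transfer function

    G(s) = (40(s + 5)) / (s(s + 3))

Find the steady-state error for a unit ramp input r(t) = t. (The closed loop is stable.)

G(s) has one pole at the origin.
This is a Type 1 system. Kv = lim_{s→0} s·G(s) = 200/3.
e_ss = 1/Kv = 1/(200/3) = 3/200 ≈ 0.01500.

e_ss = 0.01500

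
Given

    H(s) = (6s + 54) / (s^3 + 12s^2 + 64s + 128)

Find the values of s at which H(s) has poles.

The poles are the roots of the denominator s^3 + 12s^2 + 64s + 128 = 0.
Trying s = -4: the polynomial evaluates to 0, so (s + 4) is a factor.
Dividing out leaves s^2 + 8s + 32 = 0.
The quadratic formula then gives s = -4 ± 4j.

s = -4 ± 4j, -4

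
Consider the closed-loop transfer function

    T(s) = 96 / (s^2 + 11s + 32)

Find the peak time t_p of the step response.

t_p ≈ 2.375 s

Comparing s^2 + 11s + 32 to s^2 + 2ζωₙs + ωₙ²: ωₙ = √32 ≈ 5.657 rad/s and ζ = 11/(2·√32) ≈ 0.9723.
ζωₙ = 11/2 = 5.5, so ω_d = ωₙ√(1−ζ²) = √(ωₙ² − (ζωₙ)²) = √(32 − 5.5²) = √1.75 ≈ 1.323 rad/s.
t_p = π/ω_d = π/1.323 ≈ 2.375 s.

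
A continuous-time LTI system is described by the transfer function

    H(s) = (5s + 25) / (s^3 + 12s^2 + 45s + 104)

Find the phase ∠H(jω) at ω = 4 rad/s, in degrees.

At s = j4: numerator = 25 + j20, denominator = -88 + j116.
∠H = ∠num − ∠den = 38.660° − (127.18°) = -88.52°.

∠H(j4) ≈ -88.52°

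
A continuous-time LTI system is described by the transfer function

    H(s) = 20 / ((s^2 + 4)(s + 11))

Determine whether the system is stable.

marginally stable

The poles can be read from the denominator factors: s = ±2j, -11.
Since the simple pole(s) at s = ±2j lie on the jω-axis with none in the right half-plane, the system is marginally stable.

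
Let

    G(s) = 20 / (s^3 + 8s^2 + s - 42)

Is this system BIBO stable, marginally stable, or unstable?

The denominator s^3 + 8s^2 + s - 42 factors as (s - 2)(s + 7)(s + 3), giving poles at s = 2, -7, -3.
Since the pole(s) at s = 2 lie in the right half-plane, the system is unstable.

unstable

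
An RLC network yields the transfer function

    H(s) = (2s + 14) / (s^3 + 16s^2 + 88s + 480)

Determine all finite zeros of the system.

s = -7

Set the numerator to zero: 2s + 14 = 0, i.e. 2·(s + 7) = 0.
So s = -7.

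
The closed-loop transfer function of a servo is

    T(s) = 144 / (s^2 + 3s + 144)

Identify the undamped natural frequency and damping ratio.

ωₙ = 12 rad/s, ζ = 0.125

Compare the denominator to the standard form s^2 + 2ζωₙs + ωₙ².
ωₙ² = 144, so ωₙ = 12 rad/s.
2ζωₙ = 3, so ζ = 3/(2·12) = 0.125.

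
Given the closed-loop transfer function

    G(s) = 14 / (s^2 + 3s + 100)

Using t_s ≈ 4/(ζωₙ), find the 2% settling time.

Comparing s^2 + 3s + 100 to s^2 + 2ζωₙs + ωₙ²: ωₙ = 10 rad/s and ζ = 3/(2·10) = 0.15.
ζωₙ = 3/2 = 1.5, so t_s ≈ 4/(ζωₙ) = 4/1.5 ≈ 2.667 s.

t_s ≈ 2.667 s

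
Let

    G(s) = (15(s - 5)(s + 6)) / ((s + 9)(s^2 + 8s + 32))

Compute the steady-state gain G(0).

G(0) = -25/16 ≈ -1.562

At s = 0 each factor (s + a) contributes a and each (s^2 + bs + c) contributes c.
G(0) = 15·(-5) · (6) / ((9) · (32)) = -450/288 = -25/16.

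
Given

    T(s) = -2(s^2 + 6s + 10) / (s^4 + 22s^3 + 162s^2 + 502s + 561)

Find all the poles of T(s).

The poles are the roots of the denominator s^4 + 22s^3 + 162s^2 + 502s + 561 = 0.
Trying s = -3: the polynomial evaluates to 0, so (s + 3) is a factor.
Dividing out leaves s^3 + 19s^2 + 105s + 187 = 0.
This factors further as (s^2 + 8s + 17)(s + 11) = 0.

s = -4 + j, -4 - j, -3, -11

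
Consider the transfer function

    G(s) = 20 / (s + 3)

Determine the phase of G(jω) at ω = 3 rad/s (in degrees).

At s = j3: numerator = 20, denominator = 3 + j3.
∠G = ∠num − ∠den = 0° − (45°) = -45°.

∠G(j3) ≈ -45°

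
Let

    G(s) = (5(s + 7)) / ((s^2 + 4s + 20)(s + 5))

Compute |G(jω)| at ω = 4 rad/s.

|G(j4)| ≈ 0.3817

Substitute s = j4: numerator = 35 + j20, denominator = -44 + j96.
|G(j4)| = |35 + j20| / |-44 + j96| = 40.311 / 105.60 ≈ 0.3817.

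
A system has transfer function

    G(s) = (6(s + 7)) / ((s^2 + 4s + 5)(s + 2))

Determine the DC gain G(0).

At s = 0 each factor (s + a) contributes a and each (s^2 + bs + c) contributes c.
G(0) = 6·(7) / ((5) · (2)) = 42/10 = 21/5.

G(0) = 21/5 ≈ 4.200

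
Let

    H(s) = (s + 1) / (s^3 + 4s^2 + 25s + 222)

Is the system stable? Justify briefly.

unstable

The denominator s^3 + 4s^2 + 25s + 222 factors as (s^2 - 2s + 37)(s + 6), giving poles at s = 1 ± 6j, -6.
Since the pole(s) at s = 1 ± 6j lie in the right half-plane, the system is unstable.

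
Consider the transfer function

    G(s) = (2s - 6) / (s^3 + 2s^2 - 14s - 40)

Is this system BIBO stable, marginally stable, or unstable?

The denominator s^3 + 2s^2 - 14s - 40 factors as (s^2 + 6s + 10)(s - 4), giving poles at s = -3 + j, -3 - j, 4.
Since the pole(s) at s = 4 lie in the right half-plane, the system is unstable.

unstable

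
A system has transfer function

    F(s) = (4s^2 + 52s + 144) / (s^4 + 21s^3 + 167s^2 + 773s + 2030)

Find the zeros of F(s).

s = -4, -9

Set the numerator to zero: 4s^2 + 52s + 144 = 0, i.e. 4·(s^2 + 13s + 36) = 0.
Factoring: (s + 4)(s + 9) = 0.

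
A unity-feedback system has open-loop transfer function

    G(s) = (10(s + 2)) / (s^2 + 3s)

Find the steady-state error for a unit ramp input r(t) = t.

e_ss = 0.1500

G(s) has one pole at the origin.
This is a Type 1 system. Kv = lim_{s→0} s·G(s) = 20/3.
e_ss = 1/Kv = 1/(20/3) = 3/20 ≈ 0.1500.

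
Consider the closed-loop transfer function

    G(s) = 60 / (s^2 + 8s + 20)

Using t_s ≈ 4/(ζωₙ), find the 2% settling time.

Comparing s^2 + 8s + 20 to s^2 + 2ζωₙs + ωₙ²: ωₙ = √20 ≈ 4.472 rad/s and ζ = 8/(2·√20) ≈ 0.8944.
ζωₙ = 8/2 = 4, so t_s ≈ 4/(ζωₙ) = 4/4 = 1 s.

t_s ≈ 1 s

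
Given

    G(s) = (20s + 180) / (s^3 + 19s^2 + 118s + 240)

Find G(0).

G(0) = 3/4 ≈ 0.7500

Set s = 0: G(0) = (180) / (240) = 3/4.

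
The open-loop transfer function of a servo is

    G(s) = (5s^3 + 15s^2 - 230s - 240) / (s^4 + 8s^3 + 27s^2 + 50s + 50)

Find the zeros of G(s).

Set the numerator to zero: 5s^3 + 15s^2 - 230s - 240 = 0, i.e. 5·(s^3 + 3s^2 - 46s - 48) = 0.
Factoring: (s + 8)(s - 6)(s + 1) = 0.

s = -8, 6, -1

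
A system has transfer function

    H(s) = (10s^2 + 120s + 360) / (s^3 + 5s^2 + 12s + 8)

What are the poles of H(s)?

The poles are the roots of the denominator s^3 + 5s^2 + 12s + 8 = 0.
Trying s = -1: the polynomial evaluates to 0, so (s + 1) is a factor.
Dividing out leaves s^2 + 4s + 8 = 0.
The quadratic formula then gives s = -2 ± 2j.

s = -2 + 2j, -2 - 2j, -1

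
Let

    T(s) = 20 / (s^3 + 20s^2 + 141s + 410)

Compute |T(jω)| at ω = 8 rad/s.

|T(j8)| ≈ 0.01876

Substitute s = j8: numerator = 20, denominator = -870 + j616.
|T(j8)| = |20| / |-870 + j616| = 20 / 1066 ≈ 0.01876.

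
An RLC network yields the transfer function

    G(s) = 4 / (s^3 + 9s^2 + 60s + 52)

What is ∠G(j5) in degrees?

At s = j5: numerator = 4, denominator = -173 + j175.
∠G = ∠num − ∠den = 0° − (134.67°) = -134.7°.

∠G(j5) ≈ -134.7°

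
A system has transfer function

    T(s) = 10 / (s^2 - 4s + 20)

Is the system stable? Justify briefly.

unstable

The denominator s^2 - 4s + 20 factors as (s^2 - 4s + 20), giving poles at s = 2 ± 4j.
Since the pole(s) at s = 2 ± 4j lie in the right half-plane, the system is unstable.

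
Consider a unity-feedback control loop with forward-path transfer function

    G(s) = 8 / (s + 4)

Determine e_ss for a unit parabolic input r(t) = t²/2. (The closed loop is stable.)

e_ss = ∞

G(s) has no poles at the origin.
This is a Type 0 system; Ka = lim_{s→0} s^2·G(s) = 0, so the steady-state error for a parabola input is infinite.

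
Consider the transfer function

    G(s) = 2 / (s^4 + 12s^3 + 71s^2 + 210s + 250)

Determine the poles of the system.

The poles are the roots of the denominator s^4 + 12s^3 + 71s^2 + 210s + 250 = 0.
No real roots exist; factor into two real quadratics: (s^2 + 6s + 10)(s^2 + 6s + 25) = 0.
Each quadratic gives a conjugate pair via the quadratic formula.

s = -3 + j, -3 - j, -3 + 4j, -3 - 4j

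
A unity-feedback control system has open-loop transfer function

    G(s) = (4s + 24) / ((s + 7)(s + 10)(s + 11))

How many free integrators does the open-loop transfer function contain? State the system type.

The denominator has no factor of s at the origin — no free integrator — so this is a Type 0 system.

Type 0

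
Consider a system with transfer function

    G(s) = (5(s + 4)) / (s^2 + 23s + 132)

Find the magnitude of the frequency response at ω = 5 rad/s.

Substitute s = j5: numerator = 20 + j25, denominator = 107 + j115.
|G(j5)| = |20 + j25| / |107 + j115| = 32.016 / 157.08 ≈ 0.2038.

|G(j5)| ≈ 0.2038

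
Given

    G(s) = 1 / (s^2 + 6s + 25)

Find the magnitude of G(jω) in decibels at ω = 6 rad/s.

Substitute s = j6: numerator = 1, denominator = -11 + j36.
|G(j6)| = |1| / |-11 + j36| = 1 / 37.643 ≈ 0.02657.
In decibels: 20·log₁₀(0.02657) ≈ -31.5 dB.

|G(j6)|_dB ≈ -31.5 dB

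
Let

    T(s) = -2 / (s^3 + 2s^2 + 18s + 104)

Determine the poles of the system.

s = 1 + 5j, 1 - 5j, -4

The poles are the roots of the denominator s^3 + 2s^2 + 18s + 104 = 0.
Trying s = -4: the polynomial evaluates to 0, so (s + 4) is a factor.
Dividing out leaves s^2 - 2s + 26 = 0.
The quadratic formula then gives s = 1 ± 5j.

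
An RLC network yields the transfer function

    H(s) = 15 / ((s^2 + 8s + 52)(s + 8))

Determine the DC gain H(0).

H(0) = 15/416 ≈ 0.03606

At s = 0 each factor (s + a) contributes a and each (s^2 + bs + c) contributes c.
H(0) = 15·1 / ((52) · (8)) = 15/416 = 15/416.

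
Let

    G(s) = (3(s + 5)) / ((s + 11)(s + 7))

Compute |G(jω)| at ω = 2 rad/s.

|G(j2)| ≈ 0.1985

Substitute s = j2: numerator = 15 + j6, denominator = 73 + j36.
|G(j2)| = |15 + j6| / |73 + j36| = 16.155 / 81.394 ≈ 0.1985.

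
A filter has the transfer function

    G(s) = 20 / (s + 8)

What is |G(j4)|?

Substitute s = j4: numerator = 20, denominator = 8 + j4.
|G(j4)| = |20| / |8 + j4| = 20 / 8.9443 ≈ 2.236.

|G(j4)| ≈ 2.236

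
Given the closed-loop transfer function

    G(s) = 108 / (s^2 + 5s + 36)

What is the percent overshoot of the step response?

%OS ≈ 23.7%

Comparing s^2 + 5s + 36 to s^2 + 2ζωₙs + ωₙ²: ωₙ = 6 rad/s and ζ = 5/(2·6) ≈ 0.4167.
%OS = 100·exp(−πζ/√(1−ζ²)) = 100·exp(−π·0.4167/√(1−0.4167²)) ≈ 23.7%.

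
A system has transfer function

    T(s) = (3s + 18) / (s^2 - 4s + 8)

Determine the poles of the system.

s = 2 + 2j, 2 - 2j

The poles are the roots of the denominator s^2 - 4s + 8 = 0.
Using the quadratic formula: s = (4 ± √(-16))/2 = 2 ± 2j.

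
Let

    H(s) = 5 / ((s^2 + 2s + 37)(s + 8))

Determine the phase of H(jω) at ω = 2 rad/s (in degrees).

∠H(j2) ≈ -20.95°

At s = j2: numerator = 5, denominator = 256 + j98.
∠H = ∠num − ∠den = 0° − (20.947°) = -20.95°.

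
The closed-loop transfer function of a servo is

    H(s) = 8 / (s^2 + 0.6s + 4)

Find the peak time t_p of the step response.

Comparing s^2 + 0.6s + 4 to s^2 + 2ζωₙs + ωₙ²: ωₙ = 2 rad/s and ζ = 0.6/(2·2) = 0.15.
ζωₙ = 0.6/2 = 0.3, so ω_d = ωₙ√(1−ζ²) = √(ωₙ² − (ζωₙ)²) = √(4 − 0.3²) = √3.91 ≈ 1.977 rad/s.
t_p = π/ω_d = π/1.977 ≈ 1.589 s.

t_p ≈ 1.589 s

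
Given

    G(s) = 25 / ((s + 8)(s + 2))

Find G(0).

At s = 0 each factor (s + a) contributes a and each (s^2 + bs + c) contributes c.
G(0) = 25·1 / ((8) · (2)) = 25/16 = 25/16.

G(0) = 25/16 ≈ 1.562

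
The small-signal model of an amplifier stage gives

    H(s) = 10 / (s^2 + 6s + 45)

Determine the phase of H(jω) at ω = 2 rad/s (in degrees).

∠H(j2) ≈ -16.31°

At s = j2: numerator = 10, denominator = 41 + j12.
∠H = ∠num − ∠den = 0° − (16.314°) = -16.31°.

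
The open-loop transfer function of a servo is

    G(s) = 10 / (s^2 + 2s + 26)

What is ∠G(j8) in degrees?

At s = j8: numerator = 10, denominator = -38 + j16.
∠G = ∠num − ∠den = 0° − (157.17°) = -157.2°.

∠G(j8) ≈ -157.2°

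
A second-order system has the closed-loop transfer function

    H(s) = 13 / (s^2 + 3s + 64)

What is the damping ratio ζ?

Compare the denominator to the standard form s^2 + 2ζωₙs + ωₙ².
ωₙ² = 64, so ωₙ = 8 rad/s.
2ζωₙ = 3, so ζ = 3/(2·8) = 0.1875.
With ζ = 0.1875 the response is underdamped.

ζ = 0.1875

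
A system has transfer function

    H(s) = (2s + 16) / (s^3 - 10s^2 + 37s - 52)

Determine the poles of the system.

s = 3 ± 2j, 4

The poles are the roots of the denominator s^3 - 10s^2 + 37s - 52 = 0.
Trying s = 4: the polynomial evaluates to 0, so (s - 4) is a factor.
Dividing out leaves s^2 - 6s + 13 = 0.
The quadratic formula then gives s = 3 ± 2j.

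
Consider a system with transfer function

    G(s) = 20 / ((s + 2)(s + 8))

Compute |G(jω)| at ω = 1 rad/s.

|G(j1)| ≈ 1.109

Substitute s = j1: numerator = 20, denominator = 15 + j10.
|G(j1)| = |20| / |15 + j10| = 20 / 18.028 ≈ 1.109.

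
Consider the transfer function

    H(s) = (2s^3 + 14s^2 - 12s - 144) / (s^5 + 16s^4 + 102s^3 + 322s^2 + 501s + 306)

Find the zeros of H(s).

s = -6, -4, 3

Set the numerator to zero: 2s^3 + 14s^2 - 12s - 144 = 0, i.e. 2·(s^3 + 7s^2 - 6s - 72) = 0.
Factoring: (s + 6)(s + 4)(s - 3) = 0.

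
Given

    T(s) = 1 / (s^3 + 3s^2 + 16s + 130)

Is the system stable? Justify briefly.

unstable

The denominator s^3 + 3s^2 + 16s + 130 factors as (s + 5)(s^2 - 2s + 26), giving poles at s = -5, 1 ± 5j.
Since the pole(s) at s = 1 ± 5j lie in the right half-plane, the system is unstable.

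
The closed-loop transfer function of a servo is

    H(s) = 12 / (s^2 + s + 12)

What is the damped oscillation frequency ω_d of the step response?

Comparing s^2 + s + 12 to s^2 + 2ζωₙs + ωₙ²: ωₙ = √12 ≈ 3.464 rad/s and ζ = 1/(2·√12) ≈ 0.1443.
ζωₙ = 1/2 = 0.5, so ω_d = ωₙ√(1−ζ²) = √(ωₙ² − (ζωₙ)²) = √(12 − 0.5²) = √11.75 ≈ 3.428 rad/s.

ω_d ≈ 3.428 rad/s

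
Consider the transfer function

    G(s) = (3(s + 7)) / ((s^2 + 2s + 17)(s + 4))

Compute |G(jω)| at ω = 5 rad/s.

Substitute s = j5: numerator = 21 + j15, denominator = -82.
|G(j5)| = |21 + j15| / |-82| = 25.807 / 82 ≈ 0.3147.

|G(j5)| ≈ 0.3147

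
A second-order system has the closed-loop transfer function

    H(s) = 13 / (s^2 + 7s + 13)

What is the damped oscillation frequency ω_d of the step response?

ω_d ≈ 0.8660 rad/s

Comparing s^2 + 7s + 13 to s^2 + 2ζωₙs + ωₙ²: ωₙ = √13 ≈ 3.606 rad/s and ζ = 7/(2·√13) ≈ 0.9707.
ζωₙ = 7/2 = 3.5, so ω_d = ωₙ√(1−ζ²) = √(ωₙ² − (ζωₙ)²) = √(13 − 3.5²) = √0.75 ≈ 0.8660 rad/s.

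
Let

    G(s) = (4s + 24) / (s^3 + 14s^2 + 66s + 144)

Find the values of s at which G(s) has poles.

The poles are the roots of the denominator s^3 + 14s^2 + 66s + 144 = 0.
Trying s = -8: the polynomial evaluates to 0, so (s + 8) is a factor.
Dividing out leaves s^2 + 6s + 18 = 0.
The quadratic formula then gives s = -3 ± 3j.

s = -3 ± 3j, -8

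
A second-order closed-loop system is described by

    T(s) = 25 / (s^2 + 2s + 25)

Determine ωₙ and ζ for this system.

ωₙ = 5 rad/s, ζ = 0.2

Compare the denominator to the standard form s^2 + 2ζωₙs + ωₙ².
ωₙ² = 25, so ωₙ = 5 rad/s.
2ζωₙ = 2, so ζ = 2/(2·5) = 0.2.
With ζ = 0.2 the response is underdamped.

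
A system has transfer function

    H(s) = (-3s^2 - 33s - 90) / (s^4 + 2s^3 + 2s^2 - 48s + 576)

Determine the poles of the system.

The poles are the roots of the denominator s^4 + 2s^3 + 2s^2 - 48s + 576 = 0.
No real roots exist; factor into two real quadratics: (s^2 - 6s + 18)(s^2 + 8s + 32) = 0.
Each quadratic gives a conjugate pair via the quadratic formula.

s = 3 ± 3j, -4 ± 4j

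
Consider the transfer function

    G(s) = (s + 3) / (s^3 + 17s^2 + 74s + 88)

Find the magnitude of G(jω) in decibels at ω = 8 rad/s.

Substitute s = j8: numerator = 3 + j8, denominator = -1000 + j80.
|G(j8)| = |3 + j8| / |-1000 + j80| = 8.5440 / 1003.2 ≈ 0.008517.
In decibels: 20·log₁₀(0.008517) ≈ -41.4 dB.

|G(j8)|_dB ≈ -41.4 dB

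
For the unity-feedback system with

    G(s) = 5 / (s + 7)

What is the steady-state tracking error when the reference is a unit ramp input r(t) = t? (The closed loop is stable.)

G(s) has no poles at the origin.
This is a Type 0 system; Kv = lim_{s→0} s·G(s) = 0, so the steady-state error for a ramp input is infinite.

e_ss = ∞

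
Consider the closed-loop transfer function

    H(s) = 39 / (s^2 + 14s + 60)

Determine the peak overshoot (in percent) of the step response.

%OS ≈ 0.132%

Comparing s^2 + 14s + 60 to s^2 + 2ζωₙs + ωₙ²: ωₙ = √60 ≈ 7.746 rad/s and ζ = 14/(2·√60) ≈ 0.9037.
%OS = 100·exp(−πζ/√(1−ζ²)) = 100·exp(−π·0.9037/√(1−0.9037²)) ≈ 0.132%.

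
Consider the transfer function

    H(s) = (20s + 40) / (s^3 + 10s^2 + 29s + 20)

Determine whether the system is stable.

stable

The denominator s^3 + 10s^2 + 29s + 20 factors as (s + 5)(s + 4)(s + 1), giving poles at s = -5, -4, -1.
Since all poles lie strictly in the left half-plane, the system is stable.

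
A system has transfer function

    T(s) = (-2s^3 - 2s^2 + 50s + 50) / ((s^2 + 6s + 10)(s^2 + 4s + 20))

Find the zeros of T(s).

Set the numerator to zero: -2s^3 - 2s^2 + 50s + 50 = 0, i.e. -2·(s^3 + s^2 - 25s - 25) = 0.
Factoring: (s + 5)(s - 5)(s + 1) = 0.

s = -5, 5, -1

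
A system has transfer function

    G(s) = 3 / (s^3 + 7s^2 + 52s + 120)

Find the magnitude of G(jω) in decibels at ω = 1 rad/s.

|G(j1)|_dB ≈ -32.3 dB

Substitute s = j1: numerator = 3, denominator = 113 + j51.
|G(j1)| = |3| / |113 + j51| = 3 / 123.98 ≈ 0.02420.
In decibels: 20·log₁₀(0.02420) ≈ -32.3 dB.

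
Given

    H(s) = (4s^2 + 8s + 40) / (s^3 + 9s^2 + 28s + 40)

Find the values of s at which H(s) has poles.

s = -2 ± 2j, -5

The poles are the roots of the denominator s^3 + 9s^2 + 28s + 40 = 0.
Trying s = -5: the polynomial evaluates to 0, so (s + 5) is a factor.
Dividing out leaves s^2 + 4s + 8 = 0.
The quadratic formula then gives s = -2 ± 2j.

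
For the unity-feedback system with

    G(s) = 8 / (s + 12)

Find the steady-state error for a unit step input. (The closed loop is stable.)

G(s) has no poles at the origin.
This is a Type 0 system. Kp = lim_{s→0} G(s) = 8/12 = 2/3.
e_ss = 1/(1 + Kp) = 1/(1 + 2/3) = 3/5 ≈ 0.6000.

e_ss = 0.6000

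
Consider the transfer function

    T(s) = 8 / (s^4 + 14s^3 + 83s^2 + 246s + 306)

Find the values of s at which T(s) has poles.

s = -4 ± j, -3 ± 3j

The poles are the roots of the denominator s^4 + 14s^3 + 83s^2 + 246s + 306 = 0.
No real roots exist; factor into two real quadratics: (s^2 + 8s + 17)(s^2 + 6s + 18) = 0.
Each quadratic gives a conjugate pair via the quadratic formula.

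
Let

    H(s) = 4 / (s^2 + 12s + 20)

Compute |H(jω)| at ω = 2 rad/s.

|H(j2)| ≈ 0.1387

Substitute s = j2: numerator = 4, denominator = 16 + j24.
|H(j2)| = |4| / |16 + j24| = 4 / 28.844 ≈ 0.1387.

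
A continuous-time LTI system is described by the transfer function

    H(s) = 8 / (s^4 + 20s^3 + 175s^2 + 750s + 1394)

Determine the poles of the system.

s = -5 + 3j, -5 - 3j, -5 + 4j, -5 - 4j

The poles are the roots of the denominator s^4 + 20s^3 + 175s^2 + 750s + 1394 = 0.
No real roots exist; factor into two real quadratics: (s^2 + 10s + 34)(s^2 + 10s + 41) = 0.
Each quadratic gives a conjugate pair via the quadratic formula.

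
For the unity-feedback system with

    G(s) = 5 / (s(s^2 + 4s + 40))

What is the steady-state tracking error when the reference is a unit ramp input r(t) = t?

e_ss = 8

G(s) has one pole at the origin.
This is a Type 1 system. Kv = lim_{s→0} s·G(s) = 5/40 = 1/8.
e_ss = 1/Kv = 1/(1/8) = 8.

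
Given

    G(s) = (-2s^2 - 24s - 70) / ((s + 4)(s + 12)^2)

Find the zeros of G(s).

Set the numerator to zero: -2s^2 - 24s - 70 = 0, i.e. -2·(s^2 + 12s + 35) = 0.
Factoring: (s + 5)(s + 7) = 0.

s = -5, -7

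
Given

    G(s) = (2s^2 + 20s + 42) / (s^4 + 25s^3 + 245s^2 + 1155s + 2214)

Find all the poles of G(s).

The poles are the roots of the denominator s^4 + 25s^3 + 245s^2 + 1155s + 2214 = 0.
Trying s = -9: the polynomial evaluates to 0, so (s + 9) is a factor.
Dividing out leaves s^3 + 16s^2 + 101s + 246 = 0.
This factors further as (s^2 + 10s + 41)(s + 6) = 0.

s = -5 ± 4j, -9, -6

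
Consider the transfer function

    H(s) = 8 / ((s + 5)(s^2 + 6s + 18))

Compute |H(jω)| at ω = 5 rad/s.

|H(j5)| ≈ 0.03673

Substitute s = j5: numerator = 8, denominator = -185 + j115.
|H(j5)| = |8| / |-185 + j115| = 8 / 217.83 ≈ 0.03673.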